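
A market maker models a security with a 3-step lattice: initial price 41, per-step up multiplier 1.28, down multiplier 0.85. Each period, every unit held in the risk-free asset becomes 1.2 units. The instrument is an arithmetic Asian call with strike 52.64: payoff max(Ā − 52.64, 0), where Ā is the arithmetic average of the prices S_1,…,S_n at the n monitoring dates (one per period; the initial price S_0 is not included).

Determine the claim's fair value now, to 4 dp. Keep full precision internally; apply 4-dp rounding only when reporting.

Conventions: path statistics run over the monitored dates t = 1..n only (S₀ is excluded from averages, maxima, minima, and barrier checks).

Under the martingale measure an up-move has probability p* = 0.8140; value the claim as the probability-weighted average of per-path payoffs, discounted 3 periods at R = 1.2.
Enumerate all 2^3 = 8 price paths (U = up ×1.28, D = down ×0.85); each path with k up-moves has probability p*^k·(1−p*)^(3−k).
DDD: Ā=29.8839, payoff=0.0000, prob=0.006440
UDD: Ā=45.0016, payoff=0.0000, prob=0.028174
DUD: Ā=39.1249, payoff=0.0000, prob=0.028174
UUD: Ā=58.9175, payoff=6.2775, prob=0.123260
DDU: Ā=34.1298, payoff=0.0000, prob=0.028174
UDU: Ā=51.3954, payoff=0.0000, prob=0.123260
DUU: Ā=45.5187, payoff=0.0000, prob=0.123260
UUU: Ā=68.5459, payoff=15.9059, prob=0.539261
Price = Σ prob·payoff / R^3 = 9.351182 / 1.728000 = 5.4116

price = 5.4116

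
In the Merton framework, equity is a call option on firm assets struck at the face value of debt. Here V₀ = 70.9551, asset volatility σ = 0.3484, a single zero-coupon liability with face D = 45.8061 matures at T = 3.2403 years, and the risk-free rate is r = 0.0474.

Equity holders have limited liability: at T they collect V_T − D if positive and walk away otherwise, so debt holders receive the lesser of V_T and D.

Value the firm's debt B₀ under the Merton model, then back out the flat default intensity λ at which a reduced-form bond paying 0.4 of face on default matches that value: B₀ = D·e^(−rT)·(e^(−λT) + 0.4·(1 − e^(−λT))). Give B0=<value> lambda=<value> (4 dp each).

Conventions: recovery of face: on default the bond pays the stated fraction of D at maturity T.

Work the structural quantities from V₀ = 70.9551 against face 45.8061:
d₁ = [ln(V₀/D) + (r + σ²/2)T] / (σ√T)
   = [ln(70.9551/45.8061) + (0.0474 + 0.5·0.3484²)·3.2403] / (0.3484·√3.2403)
   = [0.437630 + 0.350248] / 0.627149 = 1.256285
d₂ = d₁ − σ√T = 1.256285 − 0.627149 = 0.629136
N(d₁) = 0.895494,  N(d₂) = 0.735370,  e^(−rT) = 0.857623
E₀ = V₀·N(d₁) − D·e^(−rT)·N(d₂)
   = 70.9551·0.895494 − 45.8061·0.857623·0.735370 = 34.651287
B₀ = V₀ − E₀ = 70.9551 − 34.651287 = 36.303813
e^(−λT) = (B₀·e^(rT)/D − 0.4)/(1 − 0.4) = (36.3038·1.166013/45.8061 − 0.4)/0.6 = 0.87354676
λ = −ln(0.87354676)/3.2403 = 0.041723

B0=36.3038 lambda=0.0417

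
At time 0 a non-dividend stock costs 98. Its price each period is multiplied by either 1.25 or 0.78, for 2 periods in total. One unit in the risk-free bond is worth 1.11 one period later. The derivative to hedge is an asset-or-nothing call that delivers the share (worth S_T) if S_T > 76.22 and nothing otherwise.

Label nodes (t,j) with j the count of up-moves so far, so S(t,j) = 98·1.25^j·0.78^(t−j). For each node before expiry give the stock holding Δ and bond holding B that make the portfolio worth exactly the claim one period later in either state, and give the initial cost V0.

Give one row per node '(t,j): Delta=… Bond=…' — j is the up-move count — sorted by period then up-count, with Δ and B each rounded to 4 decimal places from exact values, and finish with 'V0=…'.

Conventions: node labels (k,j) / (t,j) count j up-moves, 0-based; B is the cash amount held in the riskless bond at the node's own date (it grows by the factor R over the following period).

Under the risk-neutral measure, an up-move has probability p* = (R−d)/(u−d) = 0.7021 and values discount at R = 1.11.
At maturity the claim pays: V(2,0)=0.0000, V(2,1)=95.5500, V(2,2)=153.1250
(1,0): S=76.4400. Δ = (V_up−V_dn)/(S_up−S_dn) = (95.5500−0.0000)/(95.5500−59.6232) = 2.6596. V = [p*·95.5500 + (1−p*)·0.0000]/1.11 = 60.4399. B = V − Δ·S = -142.8580.
(1,1): S=122.5000. Δ = (V_up−V_dn)/(S_up−S_dn) = (153.1250−95.5500)/(153.1250−95.5500) = 1.0000. V = [p*·153.1250 + (1−p*)·95.5500]/1.11 = 122.5000. B = V − Δ·S = 0.0000.
(0,0): S=98.0000. Δ = (V_up−V_dn)/(S_up−S_dn) = (122.5000−60.4399)/(122.5000−76.4400) = 1.3474. V = [p*·122.5000 + (1−p*)·60.4399]/1.11 = 93.7063. B = V − Δ·S = -38.3364.
Sanity check at the root: Δ(0,0)·S0 + B(0,0) reproduces V0 = 93.7063.

(0,0): Delta=1.3474 Bond=-38.3364
(1,0): Delta=2.6596 Bond=-142.8580
(1,1): Delta=1.0000 Bond=0.0000
V0=93.7063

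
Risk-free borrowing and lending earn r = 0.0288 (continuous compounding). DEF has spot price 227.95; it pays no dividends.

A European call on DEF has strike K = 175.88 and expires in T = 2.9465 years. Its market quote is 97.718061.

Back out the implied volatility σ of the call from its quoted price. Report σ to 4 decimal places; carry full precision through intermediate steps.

sigma = 0.4554

At σ = 0.4554 the Black–Scholes value reproduces the quote:
σ√T = 0.4554·√2.9465 = 0.781711
d₁ = (ln(S/K) + (r+σ²/2)T) / (σ√T) = (ln(227.95/175.88) + (0.0288+0.4554²/2)·2.9465) / 0.781711 = (0.259324 + 0.390395) / 0.781711 = 0.831151
d₂ = d₁ − σ√T = 0.831151 − 0.781711 = 0.049440
e^{−rT} = 0.918642
N(d₁) = 0.797056,  N(d₂) = 0.519716
V = S·N(d₁) − K·e^{−rT}·N(d₂) = 181.688855 − 83.970793 = 97.718061 (the quoted price), and the Black–Scholes price is strictly increasing in σ, so σ is unique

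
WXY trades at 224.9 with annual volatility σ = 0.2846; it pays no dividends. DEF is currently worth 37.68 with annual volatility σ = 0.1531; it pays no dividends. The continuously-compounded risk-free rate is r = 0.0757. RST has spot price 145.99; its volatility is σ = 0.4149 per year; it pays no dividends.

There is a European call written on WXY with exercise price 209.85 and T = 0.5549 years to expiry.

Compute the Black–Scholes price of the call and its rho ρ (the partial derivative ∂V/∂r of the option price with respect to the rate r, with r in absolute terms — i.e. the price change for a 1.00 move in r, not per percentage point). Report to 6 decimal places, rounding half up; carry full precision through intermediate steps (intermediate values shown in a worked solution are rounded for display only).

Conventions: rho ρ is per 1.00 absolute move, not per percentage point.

σ√T = 0.2846·√0.5549 = 0.212003
d₁ = (ln(S/K) + (r+σ²/2)T) / (σ√T) = (ln(224.9/209.85) + (0.0757+0.2846²/2)·0.5549) / 0.212003 = (0.069263 + 0.064479) / 0.212003 = 0.630847
d₂ = d₁ − σ√T = 0.630847 − 0.212003 = 0.418844
e^{−rT} = 0.958864
N(d₁) = 0.735930,  N(d₂) = 0.662335
Call price V = S·N(d₁) − K·e^{−rT}·N(d₂) = 165.510568 − 133.273430 = 32.237138
ρ = K·T·e^{−rT}·N(d₂) = 73.953426

price = 32.237138
ρ = 73.953426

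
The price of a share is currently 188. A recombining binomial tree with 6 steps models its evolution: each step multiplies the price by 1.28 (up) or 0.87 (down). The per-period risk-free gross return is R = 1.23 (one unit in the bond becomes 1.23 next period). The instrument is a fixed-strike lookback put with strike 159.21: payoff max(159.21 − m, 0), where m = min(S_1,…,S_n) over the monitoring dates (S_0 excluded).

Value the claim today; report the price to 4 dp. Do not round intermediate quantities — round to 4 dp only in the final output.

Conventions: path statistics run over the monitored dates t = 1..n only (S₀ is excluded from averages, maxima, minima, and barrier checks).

price = 0.0871

No-arbitrage gives p* = (R−d)/(u−d) = 0.8780: enumerate every path, weight its payoff by its p*-probability, and discount by R^6.
Enumerate all 2^6 = 64 price paths (U = up ×1.28, D = down ×0.87); each path with k up-moves has probability p*^k·(1−p*)^(6−k).
DDDDDD: m=81.5217, payoff=77.6883, prob=0.000003
UDDDDD: m=119.9400, payoff=39.2700, prob=0.000024
DUDDDD: m=119.9400, payoff=39.2700, prob=0.000024
UUDDDD: m=176.4635, payoff=0.0000, prob=0.000171
DDUDDD: m=119.9400, payoff=39.2700, prob=0.000024
UDUDDD: m=176.4635, payoff=0.0000, prob=0.000171
DUUDDD: m=163.5600, payoff=0.0000, prob=0.000171
UUUDDD: m=240.6400, payoff=0.0000, prob=0.001228
DDDUDD: m=119.9400, payoff=39.2700, prob=0.000024
UDDUDD: m=176.4635, payoff=0.0000, prob=0.000171
DUDUDD: m=163.5600, payoff=0.0000, prob=0.000171
UUDUDD: m=240.6400, payoff=0.0000, prob=0.001228
DDUUDD: m=142.2972, payoff=16.9128, prob=0.000171
UDUUDD: m=209.3568, payoff=0.0000, prob=0.001228
DUUUDD: m=163.5600, payoff=0.0000, prob=0.001228
UUUUDD: m=240.6400, payoff=0.0000, prob=0.008840
DDDDUD: m=107.7048, payoff=51.5052, prob=0.000024
UDDDUD: m=158.4622, payoff=0.7478, prob=0.000171
DUDDUD: m=158.4622, payoff=0.7478, prob=0.000171
UUDDUD: m=233.1397, payoff=0.0000, prob=0.001228
DDUDUD: m=142.2972, payoff=16.9128, prob=0.000171
UDUDUD: m=209.3568, payoff=0.0000, prob=0.001228
DUUDUD: m=163.5600, payoff=0.0000, prob=0.001228
UUUDUD: m=240.6400, payoff=0.0000, prob=0.008840
DDDUUD: m=123.7986, payoff=35.4114, prob=0.000171
UDDUUD: m=182.1404, payoff=0.0000, prob=0.001228
DUDUUD: m=163.5600, payoff=0.0000, prob=0.001228
UUDUUD: m=240.6400, payoff=0.0000, prob=0.008840
DDUUUD: m=142.2972, payoff=16.9128, prob=0.001228
UDUUUD: m=209.3568, payoff=0.0000, prob=0.008840
DUUUUD: m=163.5600, payoff=0.0000, prob=0.008840
UUUUUD: m=240.6400, payoff=0.0000, prob=0.063647
DDDDDU: m=93.7031, payoff=65.5069, prob=0.000024
UDDDDU: m=137.8621, payoff=21.3479, prob=0.000171
DUDDDU: m=137.8621, payoff=21.3479, prob=0.000171
UUDDDU: m=202.8316, payoff=0.0000, prob=0.001228
DDUDDU: m=137.8621, payoff=21.3479, prob=0.000171
UDUDDU: m=202.8316, payoff=0.0000, prob=0.001228
DUUDDU: m=163.5600, payoff=0.0000, prob=0.001228
UUUDDU: m=240.6400, payoff=0.0000, prob=0.008840
DDDUDU: m=123.7986, payoff=35.4114, prob=0.000171
UDDUDU: m=182.1404, payoff=0.0000, prob=0.001228
DUDUDU: m=163.5600, payoff=0.0000, prob=0.001228
UUDUDU: m=240.6400, payoff=0.0000, prob=0.008840
DDUUDU: m=142.2972, payoff=16.9128, prob=0.001228
UDUUDU: m=209.3568, payoff=0.0000, prob=0.008840
DUUUDU: m=163.5600, payoff=0.0000, prob=0.008840
UUUUDU: m=240.6400, payoff=0.0000, prob=0.063647
DDDDUU: m=107.7048, payoff=51.5052, prob=0.000171
UDDDUU: m=158.4622, payoff=0.7478, prob=0.001228
DUDDUU: m=158.4622, payoff=0.7478, prob=0.001228
UUDDUU: m=233.1397, payoff=0.0000, prob=0.008840
DDUDUU: m=142.2972, payoff=16.9128, prob=0.001228
UDUDUU: m=209.3568, payoff=0.0000, prob=0.008840
DUUDUU: m=163.5600, payoff=0.0000, prob=0.008840
UUUDUU: m=240.6400, payoff=0.0000, prob=0.063647
DDDUUU: m=123.7986, payoff=35.4114, prob=0.001228
UDDUUU: m=182.1404, payoff=0.0000, prob=0.008840
DUDUUU: m=163.5600, payoff=0.0000, prob=0.008840
UUDUUU: m=240.6400, payoff=0.0000, prob=0.063647
DDUUUU: m=142.2972, payoff=16.9128, prob=0.008840
UDUUUU: m=209.3568, payoff=0.0000, prob=0.063647
DUUUUU: m=163.5600, payoff=0.0000, prob=0.063647
UUUUUU: m=240.6400, payoff=0.0000, prob=0.458260
Price = Σ prob·payoff / R^6 = 0.301666 / 3.462826 = 0.0871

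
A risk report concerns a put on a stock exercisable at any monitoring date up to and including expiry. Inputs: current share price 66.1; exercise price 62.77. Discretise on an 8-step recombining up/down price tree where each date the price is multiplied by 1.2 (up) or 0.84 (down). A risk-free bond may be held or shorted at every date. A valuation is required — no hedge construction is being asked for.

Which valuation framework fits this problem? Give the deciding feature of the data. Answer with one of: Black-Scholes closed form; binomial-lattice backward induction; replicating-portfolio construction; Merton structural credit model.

Key observation: the defining feature is the embedded early-exercise option across 8 discrete dates on the spot-66.1 tree; pricing the strike-62.77 put means working backward with an exercise test at every node.

framework: binomial-lattice backward induction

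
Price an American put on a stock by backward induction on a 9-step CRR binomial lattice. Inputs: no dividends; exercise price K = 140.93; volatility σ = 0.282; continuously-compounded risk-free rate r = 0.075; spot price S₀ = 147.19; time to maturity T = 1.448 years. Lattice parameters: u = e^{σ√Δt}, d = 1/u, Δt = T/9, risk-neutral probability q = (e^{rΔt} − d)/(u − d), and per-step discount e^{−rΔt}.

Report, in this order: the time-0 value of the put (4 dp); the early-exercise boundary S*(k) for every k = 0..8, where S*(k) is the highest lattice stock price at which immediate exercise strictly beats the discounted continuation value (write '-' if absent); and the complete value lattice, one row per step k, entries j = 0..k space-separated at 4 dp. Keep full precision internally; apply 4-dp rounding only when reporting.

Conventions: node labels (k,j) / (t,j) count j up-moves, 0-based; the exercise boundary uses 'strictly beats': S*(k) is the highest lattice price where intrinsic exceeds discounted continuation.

params: Δt=0.16089 u=1.11976 d=0.89305 q=0.52530 e^(-rΔt)=0.98801
t_9 payoffs: 87.7486 74.2481 57.3203 36.0952 9.4820 0.0000 0.0000 0.0000 0.0000 0.0000
t_8: node(8,0) S=59.5503 payoff=81.3797 vs cont=79.6894 → 81.3797 [stop]  node(8,1) S=74.6676 payoff=66.2624 vs cont=64.5720 → 66.2624 [stop]  node(8,2) S=93.6227 payoff=47.3073 vs cont=45.6170 → 47.3073 [stop]  node(8,3) S=117.3896 payoff=23.5404 vs cont=21.8500 → 23.5404 [stop]  node(8,4) S=147.1900 payoff=0.0000 vs cont=4.4471 → 4.4471 [wait]  node(8,5) S=184.5555 payoff=0.0000 vs cont=0.0000 → 0.0000 [wait]  node(8,6) S=231.4065 payoff=0.0000 vs cont=0.0000 → 0.0000 [wait]  node(8,7) S=290.1511 payoff=0.0000 vs cont=0.0000 → 0.0000 [wait]  node(8,8) S=363.8084 payoff=0.0000 vs cont=0.0000 → 0.0000 [wait]  ⇒ S*(8)=117.3896
t_7: node(7,0) S=66.6819 payoff=74.2481 vs cont=72.5577 → 74.2481 [stop]  node(7,1) S=83.6097 payoff=57.3203 vs cont=55.6299 → 57.3203 [stop]  node(7,2) S=104.8348 payoff=36.0952 vs cont=34.4049 → 36.0952 [stop]  node(7,3) S=131.4480 payoff=9.4820 vs cont=13.3486 → 13.3486 [wait]  node(7,4) S=164.8172 payoff=0.0000 vs cont=2.0857 → 2.0857 [wait]  node(7,5) S=206.6575 payoff=0.0000 vs cont=0.0000 → 0.0000 [wait]  node(7,6) S=259.1193 payoff=0.0000 vs cont=0.0000 → 0.0000 [wait]  node(7,7) S=324.8991 payoff=0.0000 vs cont=0.0000 → 0.0000 [wait]  ⇒ S*(7)=104.8348
t_6: node(6,0) S=74.6676 payoff=66.2624 vs cont=64.5720 → 66.2624 [stop]  node(6,1) S=93.6227 payoff=47.3073 vs cont=45.6170 → 47.3073 [stop]  node(6,2) S=117.3896 payoff=23.5404 vs cont=23.8568 → 23.8568 [wait]  node(6,3) S=147.1900 payoff=0.0000 vs cont=7.3431 → 7.3431 [wait]  node(6,4) S=184.5555 payoff=0.0000 vs cont=0.9782 → 0.9782 [wait]  node(6,5) S=231.4065 payoff=0.0000 vs cont=0.0000 → 0.0000 [wait]  node(6,6) S=290.1511 payoff=0.0000 vs cont=0.0000 → 0.0000 [wait]  ⇒ S*(6)=93.6227
t_5: node(5,0) S=83.6097 payoff=57.3203 vs cont=55.6299 → 57.3203 [stop]  node(5,1) S=104.8348 payoff=36.0952 vs cont=34.5691 → 36.0952 [stop]  node(5,2) S=131.4480 payoff=9.4820 vs cont=15.0001 → 15.0001 [wait]  node(5,3) S=164.8172 payoff=0.0000 vs cont=3.9517 → 3.9517 [wait]  node(5,4) S=206.6575 payoff=0.0000 vs cont=0.4588 → 0.4588 [wait]  node(5,5) S=259.1193 payoff=0.0000 vs cont=0.0000 → 0.0000 [wait]  ⇒ S*(5)=104.8348
t_4: node(4,0) S=93.6227 payoff=47.3073 vs cont=45.6170 → 47.3073 [stop]  node(4,1) S=117.3896 payoff=23.5404 vs cont=24.7139 → 24.7139 [wait]  node(4,2) S=147.1900 payoff=0.0000 vs cont=9.0860 → 9.0860 [wait]  node(4,3) S=184.5555 payoff=0.0000 vs cont=2.0915 → 2.0915 [wait]  node(4,4) S=231.4065 payoff=0.0000 vs cont=0.2152 → 0.2152 [wait]  ⇒ S*(4)=93.6227
t_3: node(3,0) S=104.8348 payoff=36.0952 vs cont=35.0140 → 36.0952 [stop]  node(3,1) S=131.4480 payoff=9.4820 vs cont=16.3066 → 16.3066 [wait]  node(3,2) S=164.8172 payoff=0.0000 vs cont=5.3469 → 5.3469 [wait]  node(3,3) S=206.6575 payoff=0.0000 vs cont=1.0926 → 1.0926 [wait]  ⇒ S*(3)=104.8348
t_2: node(2,0) S=117.3896 payoff=23.5404 vs cont=25.3920 → 25.3920 [wait]  node(2,1) S=147.1900 payoff=0.0000 vs cont=10.4229 → 10.4229 [wait]  node(2,2) S=184.5555 payoff=0.0000 vs cont=3.0748 → 3.0748 [wait]  ⇒ S*(2)=-
t_1: node(1,0) S=131.4480 payoff=9.4820 vs cont=17.3185 → 17.3185 [wait]  node(1,1) S=164.8172 payoff=0.0000 vs cont=6.4842 → 6.4842 [wait]  ⇒ S*(1)=-
t_0: node(0,0) S=147.1900 payoff=0.0000 vs cont=11.4878 → 11.4878 [wait]  ⇒ S*(0)=-

price = 11.4878
boundary = - - - 104.8348 93.6227 104.8348 93.6227 104.8348 117.3896
tree:
11.4878
17.3185 6.4842
25.3920 10.4229 3.0748
36.0952 16.3066 5.3469 1.0926
47.3073 24.7139 9.0860 2.0915 0.2152
57.3203 36.0952 15.0001 3.9517 0.4588 0.0000
66.2624 47.3073 23.8568 7.3431 0.9782 0.0000 0.0000
74.2481 57.3203 36.0952 13.3486 2.0857 0.0000 0.0000 0.0000
81.3797 66.2624 47.3073 23.5404 4.4471 0.0000 0.0000 0.0000 0.0000
87.7486 74.2481 57.3203 36.0952 9.4820 0.0000 0.0000 0.0000 0.0000 0.0000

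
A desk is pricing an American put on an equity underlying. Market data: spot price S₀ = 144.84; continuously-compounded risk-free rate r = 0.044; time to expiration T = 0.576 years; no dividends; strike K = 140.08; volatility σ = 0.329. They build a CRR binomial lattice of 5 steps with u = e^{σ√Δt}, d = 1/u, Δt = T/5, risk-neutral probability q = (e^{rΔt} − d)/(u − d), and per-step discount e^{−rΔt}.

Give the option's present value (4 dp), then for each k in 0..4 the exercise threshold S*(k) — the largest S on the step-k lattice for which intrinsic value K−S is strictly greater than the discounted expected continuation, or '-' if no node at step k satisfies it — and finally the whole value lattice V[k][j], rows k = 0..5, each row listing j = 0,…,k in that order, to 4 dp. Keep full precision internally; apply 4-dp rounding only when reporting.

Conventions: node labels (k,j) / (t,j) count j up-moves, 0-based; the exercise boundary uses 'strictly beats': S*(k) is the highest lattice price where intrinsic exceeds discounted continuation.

params: Δt=0.11520 u=1.11814 d=0.89434 q=0.49482 e^(-rΔt)=0.99494
t_5 payoffs: 57.2079 36.4703 10.5434 0.0000 0.0000 0.0000
t_4: node(4,0) S=92.6626 payoff=47.4174 vs cont=46.7092 → 47.4174 [stop]  node(4,1) S=115.8501 payoff=24.2299 vs cont=23.5217 → 24.2299 [stop]  node(4,2) S=144.8400 payoff=0.0000 vs cont=5.2994 → 5.2994 [wait]  node(4,3) S=181.0842 payoff=0.0000 vs cont=0.0000 → 0.0000 [wait]  node(4,4) S=226.3981 payoff=0.0000 vs cont=0.0000 → 0.0000 [wait]  ⇒ S*(4)=115.8501
t_3: node(3,0) S=103.6097 payoff=36.4703 vs cont=35.7621 → 36.4703 [stop]  node(3,1) S=129.5366 payoff=10.5434 vs cont=14.7876 → 14.7876 [wait]  node(3,2) S=161.9514 payoff=0.0000 vs cont=2.6636 → 2.6636 [wait]  node(3,3) S=202.4775 payoff=0.0000 vs cont=0.0000 → 0.0000 [wait]  ⇒ S*(3)=103.6097
t_2: node(2,0) S=115.8501 payoff=24.2299 vs cont=25.6111 → 25.6111 [wait]  node(2,1) S=144.8400 payoff=0.0000 vs cont=8.7440 → 8.7440 [wait]  node(2,2) S=181.0842 payoff=0.0000 vs cont=1.3388 → 1.3388 [wait]  ⇒ S*(2)=-
t_1: node(1,0) S=129.5366 payoff=10.5434 vs cont=17.1777 → 17.1777 [wait]  node(1,1) S=161.9514 payoff=0.0000 vs cont=5.0541 → 5.0541 [wait]  ⇒ S*(1)=-
t_0: node(0,0) S=144.8400 payoff=0.0000 vs cont=11.1222 → 11.1222 [wait]  ⇒ S*(0)=-

price = 11.1222
boundary = - - - 103.6097 115.8501
tree:
11.1222
17.1777 5.0541
25.6111 8.7440 1.3388
36.4703 14.7876 2.6636 0.0000
47.4174 24.2299 5.2994 0.0000 0.0000
57.2079 36.4703 10.5434 0.0000 0.0000 0.0000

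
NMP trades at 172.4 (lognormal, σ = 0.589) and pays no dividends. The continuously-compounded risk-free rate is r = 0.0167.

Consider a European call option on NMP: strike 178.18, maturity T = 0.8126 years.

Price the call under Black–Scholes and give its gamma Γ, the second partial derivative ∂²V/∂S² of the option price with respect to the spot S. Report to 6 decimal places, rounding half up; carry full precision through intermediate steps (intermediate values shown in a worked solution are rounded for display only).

price = 34.781293
Γ = 0.004246

σ√T = 0.589·√0.8126 = 0.530950
d₁ = (ln(S/K) + (r+σ²/2)T) / (σ√T) = (ln(172.4/178.18) + (0.0167+0.589²/2)·0.8126) / 0.530950 = (-0.032977 + 0.154524) / 0.530950 = 0.228925
d₂ = d₁ − σ√T = 0.228925 − 0.530950 = -0.302026
e^{−rT} = 0.986521
N(d₁) = 0.590536,  N(d₂) = 0.381316
Call price V = S·N(d₁) − K·e^{−rT}·N(d₂) = 101.808444 − 67.027150 = 34.781293
φ(d₁) = (1/√(2π))·e^{−d₁²/2} = 0.388624
Γ = φ(d₁) / (S·σ·√T) = 0.004246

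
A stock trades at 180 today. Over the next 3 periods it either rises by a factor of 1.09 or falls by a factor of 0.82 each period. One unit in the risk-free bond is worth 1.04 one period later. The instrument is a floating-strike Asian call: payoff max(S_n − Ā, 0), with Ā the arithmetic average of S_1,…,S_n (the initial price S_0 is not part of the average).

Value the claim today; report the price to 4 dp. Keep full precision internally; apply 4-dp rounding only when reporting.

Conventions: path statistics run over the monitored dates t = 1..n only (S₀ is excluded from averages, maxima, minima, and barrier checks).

price = 10.5408

No-arbitrage gives p* = (R−d)/(u−d) = 0.8148: enumerate every path, weight its payoff by its p*-probability, and discount by R^3.
Enumerate all 2^3 = 8 price paths (U = up ×1.09, D = down ×0.82); each path with k up-moves has probability p*^k·(1−p*)^(3−k).
DDD: Ā=122.6261, payoff=0.0000, prob=0.006351
UDD: Ā=163.0030, payoff=0.0000, prob=0.027943
DUD: Ā=146.8030, payoff=0.0000, prob=0.027943
UUD: Ā=195.1405, payoff=0.0000, prob=0.122949
DDU: Ā=133.5190, payoff=0.0000, prob=0.027943
UDU: Ā=177.4825, payoff=0.0000, prob=0.122949
DUU: Ā=161.2825, payoff=14.0810, prob=0.122949
UUU: Ā=214.3877, payoff=18.7175, prob=0.540974
Price = Σ prob·payoff / R^3 = 11.856924 / 1.124864 = 10.5408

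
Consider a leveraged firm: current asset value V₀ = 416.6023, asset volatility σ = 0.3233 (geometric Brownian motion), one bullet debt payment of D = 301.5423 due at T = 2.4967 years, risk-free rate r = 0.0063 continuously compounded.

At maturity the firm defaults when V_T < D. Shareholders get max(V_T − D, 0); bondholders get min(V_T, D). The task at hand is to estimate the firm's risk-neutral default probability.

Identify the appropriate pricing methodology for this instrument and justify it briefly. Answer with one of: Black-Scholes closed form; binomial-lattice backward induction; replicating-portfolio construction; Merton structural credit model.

framework: Merton structural credit model

Key observation: the question is about default risk generated by asset-value dynamics against a debt face of 301.5423 — the structural framework prices exactly that.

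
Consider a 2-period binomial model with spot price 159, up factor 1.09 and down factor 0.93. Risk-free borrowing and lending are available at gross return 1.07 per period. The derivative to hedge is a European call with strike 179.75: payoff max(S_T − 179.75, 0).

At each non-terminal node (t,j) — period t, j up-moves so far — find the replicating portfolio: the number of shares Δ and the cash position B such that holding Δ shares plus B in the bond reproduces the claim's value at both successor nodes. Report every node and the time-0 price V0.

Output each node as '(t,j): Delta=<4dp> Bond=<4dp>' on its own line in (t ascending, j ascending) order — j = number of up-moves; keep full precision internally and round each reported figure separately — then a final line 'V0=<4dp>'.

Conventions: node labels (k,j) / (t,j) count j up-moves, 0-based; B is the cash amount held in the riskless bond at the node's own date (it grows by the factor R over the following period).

(0,0): Delta=0.2944 Bond=-40.6817
(1,0): Delta=0.0000 Bond=0.0000
(1,1): Delta=0.3303 Bond=-49.7479
V0=6.1241

The replicating-portfolio and risk-neutral prices coincide; use p* = (1.07−0.93)/(1.09−0.93) = 0.8750 for the latter.
Payoffs at expiry: V(2,0)=0.0000, V(2,1)=0.0000, V(2,2)=9.1579
(1,0): S=147.8700. Δ = (V_up−V_dn)/(S_up−S_dn) = (0.0000−0.0000)/(161.1783−137.5191) = 0.0000. V = [p*·0.0000 + (1−p*)·0.0000]/1.07 = 0.0000. B = V − Δ·S = 0.0000.
(1,1): S=173.3100. Δ = (V_up−V_dn)/(S_up−S_dn) = (9.1579−0.0000)/(188.9079−161.1783) = 0.3303. V = [p*·9.1579 + (1−p*)·0.0000]/1.07 = 7.4889. B = V − Δ·S = -49.7479.
(0,0): S=159.0000. Δ = (V_up−V_dn)/(S_up−S_dn) = (7.4889−0.0000)/(173.3100−147.8700) = 0.2944. V = [p*·7.4889 + (1−p*)·0.0000]/1.07 = 6.1241. B = V − Δ·S = -40.6817.
Check: Δ(0,0)·S0 + B(0,0) = 6.1241 = V0.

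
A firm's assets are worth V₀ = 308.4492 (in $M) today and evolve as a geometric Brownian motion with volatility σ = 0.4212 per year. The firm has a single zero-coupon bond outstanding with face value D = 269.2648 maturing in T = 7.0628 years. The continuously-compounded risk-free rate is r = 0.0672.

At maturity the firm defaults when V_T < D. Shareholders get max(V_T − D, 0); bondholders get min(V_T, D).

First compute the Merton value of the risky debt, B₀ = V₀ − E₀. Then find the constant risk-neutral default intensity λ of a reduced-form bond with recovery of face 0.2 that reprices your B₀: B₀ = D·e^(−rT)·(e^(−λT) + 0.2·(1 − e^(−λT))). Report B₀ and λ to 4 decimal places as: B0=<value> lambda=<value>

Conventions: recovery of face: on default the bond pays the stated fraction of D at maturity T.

With assets at 308.4492 and a single debt payment of 269.2648 at 7.0628 years:
d₁ = [ln(V₀/D) + (r + σ²/2)T] / (σ√T)
   = [ln(308.4492/269.2648) + (0.0672 + 0.5·0.4212²)·7.0628] / (0.4212·√7.0628)
   = [0.135862 + 1.101124] / 1.119378 = 1.105065
d₂ = d₁ − σ√T = 1.105065 − 1.119378 = -0.014313
N(d₁) = 0.865434,  N(d₂) = 0.494290,  e^(−rT) = 0.622121
E₀ = V₀·N(d₁) − D·e^(−rT)·N(d₂)
   = 308.4492·0.865434 − 269.2648·0.622121·0.494290 = 184.141326
B₀ = V₀ − E₀ = 308.4492 − 184.141326 = 124.307874
e^(−λT) = (B₀·e^(rT)/D − 0.2)/(1 − 0.2) = (124.3079·1.607404/269.2648 − 0.2)/0.8 = 0.67758577
λ = −ln(0.67758577)/7.0628 = 0.055108

B0=124.3079 lambda=0.0551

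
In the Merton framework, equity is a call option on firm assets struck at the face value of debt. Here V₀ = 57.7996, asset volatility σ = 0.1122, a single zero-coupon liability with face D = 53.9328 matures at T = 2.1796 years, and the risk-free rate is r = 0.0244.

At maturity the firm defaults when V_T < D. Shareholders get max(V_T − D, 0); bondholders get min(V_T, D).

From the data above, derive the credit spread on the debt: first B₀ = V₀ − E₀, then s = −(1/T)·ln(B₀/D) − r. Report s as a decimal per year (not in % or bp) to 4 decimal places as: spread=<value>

spread=0.0109

Apply the equity-as-call identities (strike 53.9328, horizon 2.1796 years):
d₁ = [ln(V₀/D) + (r + σ²/2)T] / (σ√T)
   = [ln(57.7996/53.9328) + (0.0244 + 0.5·0.1122²)·2.1796] / (0.1122·√2.1796)
   = [0.069243 + 0.066902] / 0.165646 = 0.821900
d₂ = d₁ − σ√T = 0.821900 − 0.165646 = 0.656254
N(d₁) = 0.794433,  N(d₂) = 0.744170,  e^(−rT) = 0.948207
E₀ = V₀·N(d₁) − D·e^(−rT)·N(d₂)
   = 57.7996·0.794433 − 53.9328·0.948207·0.744170 = 7.861476
B₀ = V₀ − E₀ = 57.7996 − 7.861476 = 49.938124
spread = −(1/T)·ln(B₀/D) − r = −(1/2.1796)·ln(49.938124/53.9328) − 0.0244 = 0.01090653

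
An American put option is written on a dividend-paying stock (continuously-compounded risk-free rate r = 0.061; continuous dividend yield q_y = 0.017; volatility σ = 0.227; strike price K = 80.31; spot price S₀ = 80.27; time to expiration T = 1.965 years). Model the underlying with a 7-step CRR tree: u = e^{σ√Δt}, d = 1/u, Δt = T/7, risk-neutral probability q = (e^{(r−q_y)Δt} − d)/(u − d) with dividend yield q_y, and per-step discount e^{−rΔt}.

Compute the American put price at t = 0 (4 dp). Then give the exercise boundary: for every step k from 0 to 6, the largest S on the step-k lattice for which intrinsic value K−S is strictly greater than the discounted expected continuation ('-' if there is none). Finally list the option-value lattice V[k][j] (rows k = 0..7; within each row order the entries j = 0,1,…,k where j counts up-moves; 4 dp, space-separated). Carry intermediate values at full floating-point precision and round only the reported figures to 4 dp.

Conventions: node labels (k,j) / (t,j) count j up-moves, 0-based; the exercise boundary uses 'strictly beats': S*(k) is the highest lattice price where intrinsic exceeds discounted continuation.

price = 7.5911
boundary = - - 63.1085 55.9571 63.1085 55.9571 63.1085
tree:
7.5911
11.6234 4.1428
17.2015 6.8905 1.7590
24.3529 11.1045 3.2523 0.4472
30.6939 17.2015 5.8782 0.9508 0.0000
36.3164 24.3529 10.2940 2.0213 0.0000 0.0000
41.3017 30.6939 17.2015 4.2973 0.0000 0.0000 0.0000
45.7221 36.3164 24.3529 9.1361 0.0000 0.0000 0.0000 0.0000

Δt=0.28071, u=1.12780, d=0.88668, q=0.52151, disc=e^(-rΔt)=0.98302
k=7 terminal: V=max(K-S,0) → 45.7221 36.3164 24.3529 9.1361 0.0000 0.0000 0.0000 0.0000
k=6: j=0 S=39.0083 intr=41.3017 cont=40.1239 V=41.3017[EX]; j=1 S=49.6161 intr=30.6939 cont=29.5666 V=30.6939[EX]; j=2 S=63.1085 intr=17.2015 cont=16.1385 V=17.2015[EX]; j=3 S=80.2700 intr=0.0400 cont=4.2973 V=4.2973[hold]; j=4 S=102.0983 intr=0.0000 cont=0.0000 V=0.0000[hold]; j=5 S=129.8626 intr=0.0000 cont=0.0000 V=0.0000[hold]; j=6 S=165.1769 intr=0.0000 cont=0.0000 V=0.0000[hold]  S*(6)=63.1085
k=5: j=0 S=43.9936 intr=36.3164 cont=35.1623 V=36.3164[EX]; j=1 S=55.9571 intr=24.3529 cont=23.2558 V=24.3529[EX]; j=2 S=71.1739 intr=9.1361 cont=10.2940 V=10.2940[hold]; j=3 S=90.5286 intr=0.0000 cont=2.0213 V=2.0213[hold]; j=4 S=115.1467 intr=0.0000 cont=0.0000 V=0.0000[hold]; j=5 S=146.4592 intr=0.0000 cont=0.0000 V=0.0000[hold]  S*(5)=55.9571
k=4: j=0 S=49.6161 intr=30.6939 cont=29.5666 V=30.6939[EX]; j=1 S=63.1085 intr=17.2015 cont=16.7321 V=17.2015[EX]; j=2 S=80.2700 intr=0.0400 cont=5.8782 V=5.8782[hold]; j=3 S=102.0983 intr=0.0000 cont=0.9508 V=0.9508[hold]; j=4 S=129.8626 intr=0.0000 cont=0.0000 V=0.0000[hold]  S*(4)=63.1085
k=3: j=0 S=55.9571 intr=24.3529 cont=23.2558 V=24.3529[EX]; j=1 S=71.1739 intr=9.1361 cont=11.1045 V=11.1045[hold]; j=2 S=90.5286 intr=0.0000 cont=3.2523 V=3.2523[hold]; j=3 S=115.1467 intr=0.0000 cont=0.4472 V=0.4472[hold]  S*(3)=55.9571
k=2: j=0 S=63.1085 intr=17.2015 cont=17.1475 V=17.2015[EX]; j=1 S=80.2700 intr=0.0400 cont=6.8905 V=6.8905[hold]; j=2 S=102.0983 intr=0.0000 cont=1.7590 V=1.7590[hold]  S*(2)=63.1085
k=1: j=0 S=71.1739 intr=9.1361 cont=11.6234 V=11.6234[hold]; j=1 S=90.5286 intr=0.0000 cont=4.1428 V=4.1428[hold]  S*(1)=-
k=0: j=0 S=80.2700 intr=0.0400 cont=7.5911 V=7.5911[hold]  S*(0)=-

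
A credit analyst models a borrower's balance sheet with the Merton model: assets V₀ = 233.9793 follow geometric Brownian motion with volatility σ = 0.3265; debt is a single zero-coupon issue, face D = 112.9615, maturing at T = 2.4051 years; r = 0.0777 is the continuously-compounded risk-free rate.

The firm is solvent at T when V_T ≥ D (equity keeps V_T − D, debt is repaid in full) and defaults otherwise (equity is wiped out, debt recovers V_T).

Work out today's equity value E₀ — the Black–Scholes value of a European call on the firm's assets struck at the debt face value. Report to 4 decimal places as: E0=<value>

With assets at 233.9793 and a single debt payment of 112.9615 at 2.4051 years:
d₁ = [ln(V₀/D) + (r + σ²/2)T] / (σ√T)
   = [ln(233.9793/112.9615) + (0.0777 + 0.5·0.3265²)·2.4051] / (0.3265·√2.4051)
   = [0.728186 + 0.315071] / 0.506349 = 2.060351
d₂ = d₁ − σ√T = 2.060351 − 0.506349 = 1.554003
N(d₁) = 0.980318,  N(d₂) = 0.939908,  e^(−rT) = 0.829546
E₀ = V₀·N(d₁) − D·e^(−rT)·N(d₂)
   = 233.9793·0.980318 − 112.9615·0.829546·0.939908 = 141.298224

E0=141.2982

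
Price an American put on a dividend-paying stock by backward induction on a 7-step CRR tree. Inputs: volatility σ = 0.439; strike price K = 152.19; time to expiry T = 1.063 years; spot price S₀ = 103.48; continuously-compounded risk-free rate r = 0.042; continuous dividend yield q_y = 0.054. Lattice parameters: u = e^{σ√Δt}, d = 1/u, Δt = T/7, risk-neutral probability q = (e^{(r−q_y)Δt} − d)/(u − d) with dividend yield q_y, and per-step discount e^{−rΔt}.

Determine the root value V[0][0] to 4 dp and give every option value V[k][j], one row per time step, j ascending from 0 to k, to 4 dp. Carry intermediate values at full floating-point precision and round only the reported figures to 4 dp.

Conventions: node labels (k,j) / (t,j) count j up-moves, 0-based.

price = 54.4373
tree:
54.4373
66.4435 40.6540
78.6939 52.5341 26.8283
90.2505 65.5402 37.5119 14.2576
99.9899 78.6939 50.5231 22.2707 4.7460
108.1978 90.2505 64.9812 33.7122 8.7166 0.0000
115.1152 99.9899 78.6939 48.7100 16.0092 0.0000 0.0000
120.9448 108.1978 90.2505 64.9812 29.4029 0.0000 0.0000 0.0000

params: Δt=0.15186 u=1.18658 d=0.84276 q=0.45204 e^(-rΔt)=0.99364
t_7 payoffs: 120.9448 108.1978 90.2505 64.9812 29.4029 0.0000 0.0000 0.0000
k=6: node(6,0) S=37.0748 payoff=115.1152 vs cont=114.4504 → 115.1152 [stop]  node(6,1) S=52.2001 payoff=99.9899 vs cont=99.4486 → 99.9899 [stop]  node(6,2) S=73.4961 payoff=78.6939 vs cont=78.3266 → 78.6939 [stop]  node(6,3) S=103.4800 payoff=48.7100 vs cont=48.5875 → 48.7100 [stop]  node(6,4) S=145.6964 payoff=6.4936 vs cont=16.0092 → 16.0092 [wait]  node(6,5) S=205.1356 payoff=0.0000 vs cont=0.0000 → 0.0000 [wait]  node(6,6) S=288.8241 payoff=0.0000 vs cont=0.0000 → 0.0000 [wait]
k=5: node(5,0) S=43.9922 payoff=108.1978 vs cont=107.5895 → 108.1978 [stop]  node(5,1) S=61.9395 payoff=90.2505 vs cont=89.7887 → 90.2505 [stop]  node(5,2) S=87.2088 payoff=64.9812 vs cont=64.7258 → 64.9812 [stop]  node(5,3) S=122.7871 payoff=29.4029 vs cont=33.7122 → 33.7122 [wait]  node(5,4) S=172.8801 payoff=0.0000 vs cont=8.7166 → 8.7166 [wait]  node(5,5) S=243.4094 payoff=0.0000 vs cont=0.0000 → 0.0000 [wait]
k=4: node(4,0) S=52.2001 payoff=99.9899 vs cont=99.4486 → 99.9899 [stop]  node(4,1) S=73.4961 payoff=78.6939 vs cont=78.3266 → 78.6939 [stop]  node(4,2) S=103.4800 payoff=48.7100 vs cont=50.5231 → 50.5231 [wait]  node(4,3) S=145.6964 payoff=6.4936 vs cont=22.2707 → 22.2707 [wait]  node(4,4) S=205.1356 payoff=0.0000 vs cont=4.7460 → 4.7460 [wait]
k=3: node(3,0) S=61.9395 payoff=90.2505 vs cont=89.7887 → 90.2505 [stop]  node(3,1) S=87.2088 payoff=64.9812 vs cont=65.5402 → 65.5402 [wait]  node(3,2) S=122.7871 payoff=29.4029 vs cont=37.5119 → 37.5119 [wait]  node(3,3) S=172.8801 payoff=0.0000 vs cont=14.2576 → 14.2576 [wait]
k=2: node(2,0) S=73.4961 payoff=78.6939 vs cont=78.5777 → 78.6939 [stop]  node(2,1) S=103.4800 payoff=48.7100 vs cont=52.5341 → 52.5341 [wait]  node(2,2) S=145.6964 payoff=6.4936 vs cont=26.8283 → 26.8283 [wait]
k=1: node(1,0) S=87.2088 payoff=64.9812 vs cont=66.4435 → 66.4435 [wait]  node(1,1) S=122.7871 payoff=29.4029 vs cont=40.6540 → 40.6540 [wait]
k=0: node(0,0) S=103.4800 payoff=48.7100 vs cont=54.4373 → 54.4373 [wait]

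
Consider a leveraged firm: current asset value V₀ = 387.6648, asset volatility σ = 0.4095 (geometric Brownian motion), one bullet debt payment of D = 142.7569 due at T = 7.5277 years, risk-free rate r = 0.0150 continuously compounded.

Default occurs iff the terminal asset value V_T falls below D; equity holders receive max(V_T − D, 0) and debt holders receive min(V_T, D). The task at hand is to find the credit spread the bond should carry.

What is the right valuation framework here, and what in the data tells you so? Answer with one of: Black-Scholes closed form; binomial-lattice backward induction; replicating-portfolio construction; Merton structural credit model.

framework: Merton structural credit model

Key observation: assets follow a GBM and default happens iff V_T < 142.7569; valuing claims on that split (equity as a call, risky debt as the residual) is the structural model's definition.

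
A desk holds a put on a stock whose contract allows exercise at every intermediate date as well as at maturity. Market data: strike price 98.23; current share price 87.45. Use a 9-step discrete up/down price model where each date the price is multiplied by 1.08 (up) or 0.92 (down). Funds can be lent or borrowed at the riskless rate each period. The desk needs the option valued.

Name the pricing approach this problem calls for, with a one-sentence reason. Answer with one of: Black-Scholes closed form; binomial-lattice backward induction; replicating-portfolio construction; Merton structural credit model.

Key observation: the defining feature is the embedded early-exercise option across 9 discrete dates on the spot-87.45 tree; pricing the strike-98.23 put means working backward with an exercise test at every node.

framework: binomial-lattice backward induction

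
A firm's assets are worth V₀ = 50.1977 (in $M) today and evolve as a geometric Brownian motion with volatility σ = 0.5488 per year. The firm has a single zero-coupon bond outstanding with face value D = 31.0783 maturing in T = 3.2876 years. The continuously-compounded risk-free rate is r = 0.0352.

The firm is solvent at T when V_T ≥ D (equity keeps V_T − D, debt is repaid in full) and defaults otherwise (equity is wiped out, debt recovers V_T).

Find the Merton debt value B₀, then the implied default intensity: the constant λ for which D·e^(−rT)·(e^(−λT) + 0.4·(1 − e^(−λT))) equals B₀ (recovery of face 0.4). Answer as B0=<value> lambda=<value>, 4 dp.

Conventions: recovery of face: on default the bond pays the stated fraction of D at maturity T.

B0=21.8078 lambda=0.1328

Work the structural quantities from V₀ = 50.1977 against face 31.0783:
d₁ = [ln(V₀/D) + (r + σ²/2)T] / (σ√T)
   = [ln(50.1977/31.0783) + (0.0352 + 0.5·0.5488²)·3.2876] / (0.5488·√3.2876)
   = [0.479459 + 0.610806] / 0.995070 = 1.095667
d₂ = d₁ − σ√T = 1.095667 − 0.995070 = 0.100597
N(d₁) = 0.863388,  N(d₂) = 0.540065,  e^(−rT) = 0.890721
E₀ = V₀·N(d₁) − D·e^(−rT)·N(d₂)
   = 50.1977·0.863388 − 31.0783·0.890721·0.540065 = 28.389945
B₀ = V₀ − E₀ = 50.1977 − 28.389945 = 21.807755
e^(−λT) = (B₀·e^(rT)/D − 0.4)/(1 − 0.4) = (21.8078·1.122685/31.0783 − 0.4)/0.6 = 0.64632339
λ = −ln(0.64632339)/3.2876 = 0.132758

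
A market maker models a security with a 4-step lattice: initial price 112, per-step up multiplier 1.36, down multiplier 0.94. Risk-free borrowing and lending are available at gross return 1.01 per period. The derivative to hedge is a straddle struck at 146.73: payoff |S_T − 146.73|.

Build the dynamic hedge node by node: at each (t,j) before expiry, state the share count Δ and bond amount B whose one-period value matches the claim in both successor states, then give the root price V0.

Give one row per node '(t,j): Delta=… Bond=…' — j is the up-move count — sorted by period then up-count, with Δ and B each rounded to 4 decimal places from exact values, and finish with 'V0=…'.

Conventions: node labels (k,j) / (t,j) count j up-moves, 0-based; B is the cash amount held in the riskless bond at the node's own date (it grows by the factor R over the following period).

No-arbitrage ⇒ martingale measure with p* = (R−d)/(u−d) = 0.1667.
At maturity the claim pays: V(4,0)=59.2861, V(4,1)=20.2154, V(4,2)=36.3123, V(4,3)=118.0972, V(4,4)=236.4243
(3,0): S=93.0254. Δ = (V_up−V_dn)/(S_up−S_dn) = (20.2154−59.2861)/(126.5146−87.4439) = -1.0000. V = [p*·20.2154 + (1−p*)·59.2861]/1.01 = 52.2518. B = V − Δ·S = 145.2772.
(3,1): S=134.5900. Δ = (V_up−V_dn)/(S_up−S_dn) = (36.3123−20.2154)/(183.0423−126.5146) = 0.2848. V = [p*·36.3123 + (1−p*)·20.2154]/1.01 = 22.6715. B = V − Δ·S = -15.6544.
(3,2): S=194.7259. Δ = (V_up−V_dn)/(S_up−S_dn) = (118.0972−36.3123)/(264.8272−183.0423) = 1.0000. V = [p*·118.0972 + (1−p*)·36.3123]/1.01 = 49.4487. B = V − Δ·S = -145.2772.
(3,3): S=281.7311. Δ = (V_up−V_dn)/(S_up−S_dn) = (236.4243−118.0972)/(383.1543−264.8272) = 1.0000. V = [p*·236.4243 + (1−p*)·118.0972]/1.01 = 136.4538. B = V − Δ·S = -145.2772.
(2,0): S=98.9632. Δ = (V_up−V_dn)/(S_up−S_dn) = (22.6715−52.2518)/(134.5900−93.0254) = -0.7117. V = [p*·22.6715 + (1−p*)·52.2518]/1.01 = 46.8532. B = V − Δ·S = 117.2825.
(2,1): S=143.1808. Δ = (V_up−V_dn)/(S_up−S_dn) = (49.4487−22.6715)/(194.7259−134.5900) = 0.4453. V = [p*·49.4487 + (1−p*)·22.6715]/1.01 = 26.8657. B = V − Δ·S = -36.8893.
(2,2): S=207.1552. Δ = (V_up−V_dn)/(S_up−S_dn) = (136.4538−49.4487)/(281.7311−194.7259) = 1.0000. V = [p*·136.4538 + (1−p*)·49.4487]/1.01 = 63.3164. B = V − Δ·S = -143.8388.
(1,0): S=105.2800. Δ = (V_up−V_dn)/(S_up−S_dn) = (26.8657−46.8532)/(143.1808−98.9632) = -0.4520. V = [p*·26.8657 + (1−p*)·46.8532]/1.01 = 43.0911. B = V − Δ·S = 90.6804.
(1,1): S=152.3200. Δ = (V_up−V_dn)/(S_up−S_dn) = (63.3164−26.8657)/(207.1552−143.1808) = 0.5698. V = [p*·63.3164 + (1−p*)·26.8657]/1.01 = 32.6147. B = V − Δ·S = -54.1725.
(0,0): S=112.0000. Δ = (V_up−V_dn)/(S_up−S_dn) = (32.6147−43.0911)/(152.3200−105.2800) = -0.2227. V = [p*·32.6147 + (1−p*)·43.0911]/1.01 = 40.9357. B = V − Δ·S = 65.8794.
As a check, the time-0 holding Δ(0,0)·S0 + B(0,0) comes to 40.9357 — exactly V0.

(0,0): Delta=-0.2227 Bond=65.8794
(1,0): Delta=-0.4520 Bond=90.6804
(1,1): Delta=0.5698 Bond=-54.1725
(2,0): Delta=-0.7117 Bond=117.2825
(2,1): Delta=0.4453 Bond=-36.8893
(2,2): Delta=1.0000 Bond=-143.8388
(3,0): Delta=-1.0000 Bond=145.2772
(3,1): Delta=0.2848 Bond=-15.6544
(3,2): Delta=1.0000 Bond=-145.2772
(3,3): Delta=1.0000 Bond=-145.2772
V0=40.9357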